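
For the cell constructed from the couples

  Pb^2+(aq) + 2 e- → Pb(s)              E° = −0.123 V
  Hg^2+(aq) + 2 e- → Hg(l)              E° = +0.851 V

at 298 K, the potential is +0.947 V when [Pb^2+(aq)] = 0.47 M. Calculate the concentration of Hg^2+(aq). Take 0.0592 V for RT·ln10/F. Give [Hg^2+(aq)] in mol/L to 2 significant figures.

0.058 M

Hg²⁺/Hg is the cathode (higher E°); E°cell = +0.851 − (−0.123) = +0.974 V with n = 2.
Since E = E° − (0.0592/n)·log Q, log Q = n(E° − E)/0.0592 = 0.912.
Balancing electrons gives Hg^2+(aq) + Pb(s) → Hg(l) + Pb^2+(aq); thus Q = [Pb^2+(aq)] / [Hg^2+(aq)].
Solving for the unknown gives log [Hg^2+(aq)] = −1.240, so [Hg^2+(aq)] ≈ 0.058 M.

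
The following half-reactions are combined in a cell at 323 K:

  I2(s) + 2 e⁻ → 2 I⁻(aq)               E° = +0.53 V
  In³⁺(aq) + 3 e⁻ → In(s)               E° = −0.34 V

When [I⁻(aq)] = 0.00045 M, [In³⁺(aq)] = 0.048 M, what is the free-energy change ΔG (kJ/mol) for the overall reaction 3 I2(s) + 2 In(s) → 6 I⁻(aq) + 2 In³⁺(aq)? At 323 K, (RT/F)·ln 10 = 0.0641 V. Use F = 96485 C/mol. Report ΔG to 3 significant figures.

−644 kJ/mol

The standard cell potential is +0.53 − (−0.34) = +0.87 V, with n = 6 electrons in the balanced equation.
The reaction quotient is [I⁻(aq)]^6·[In³⁺(aq)]^2 = 1.91×10^−23; by Nernst, E = +0.87 − (0.0641/6)(−22.718) = +1.1127 V.
Finally ΔG = −nFE = −(6)(96485 C/mol)(+1.1127 V) = −644 kJ/mol.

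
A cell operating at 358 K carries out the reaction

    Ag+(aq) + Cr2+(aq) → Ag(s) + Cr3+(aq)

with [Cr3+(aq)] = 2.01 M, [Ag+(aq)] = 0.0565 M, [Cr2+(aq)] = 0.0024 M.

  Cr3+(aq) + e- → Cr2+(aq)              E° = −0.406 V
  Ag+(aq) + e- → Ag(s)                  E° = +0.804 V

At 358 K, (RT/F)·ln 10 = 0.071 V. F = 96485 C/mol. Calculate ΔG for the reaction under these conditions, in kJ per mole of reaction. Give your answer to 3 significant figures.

−88.2 kJ/mol

The standard cell potential is +0.804 − (−0.406) = +1.210 V, with n = 1 electron in the balanced equation.
The reaction quotient is [Cr3+(aq)] / ([Ag+(aq)]·[Cr2+(aq)]) = 1.48×10^4; by Nernst, E = +1.210 − (0.071/1)(4.171) = +0.9139 V.
ΔG = −nFE = −(1)(96485)(+0.9139) J/mol = −88.2 kJ/mol.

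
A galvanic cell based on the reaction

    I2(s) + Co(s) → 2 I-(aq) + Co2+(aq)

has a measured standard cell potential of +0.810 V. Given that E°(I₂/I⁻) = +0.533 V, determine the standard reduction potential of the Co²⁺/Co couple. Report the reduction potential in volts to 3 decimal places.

In the reaction as written the I₂/I⁻ couple is reduced (cathode) and Co²⁺/Co is oxidized (anode), so E°cell = E°(I₂/I⁻) − E°(Co²⁺/Co).
E°(Co²⁺/Co) = E°(cathode) − E°cell = +0.533 − (+0.810) = −0.277 V.

−0.277 V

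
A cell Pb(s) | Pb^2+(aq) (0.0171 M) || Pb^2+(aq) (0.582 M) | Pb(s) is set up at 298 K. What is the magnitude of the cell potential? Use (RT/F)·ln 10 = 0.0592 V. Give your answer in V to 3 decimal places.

0.045 V

For a concentration cell E°cell = 0, since both electrodes use the same couple.
The compartment with the higher Pb^2+(aq) concentration (0.582 M) acts as the cathode; ions are reduced there and produced at the dilute (0.0171 M) anode.
With n = 2, Ecell = −(0.0592/2)·log([dilute]/[conc]) = −(0.0592/2)·log(0.0171/0.582) = +0.045 V.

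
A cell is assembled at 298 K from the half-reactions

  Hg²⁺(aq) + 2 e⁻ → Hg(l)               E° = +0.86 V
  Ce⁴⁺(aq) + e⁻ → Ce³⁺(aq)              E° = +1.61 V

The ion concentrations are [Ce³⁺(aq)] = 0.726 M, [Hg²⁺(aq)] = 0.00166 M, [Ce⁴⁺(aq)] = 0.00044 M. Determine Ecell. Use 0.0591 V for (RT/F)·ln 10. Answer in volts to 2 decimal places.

+0.64 V

Ce⁴⁺/Ce³⁺ is reduced (cathode, E° = +1.61 V) and Hg²⁺/Hg is oxidized (anode).
E°cell = +1.61 − (+0.86) = +0.75 V, with n = 2 electrons transferred.
For the overall reaction 2 Ce⁴⁺(aq) + Hg(l) → 2 Ce³⁺(aq) + Hg²⁺(aq), Q = ([Ce³⁺(aq)]^2·[Hg²⁺(aq)]) / [Ce⁴⁺(aq)]^2 = 4.52×10^3, giving log Q = 3.655.
E = E° − (0.0591/n)·log Q = +0.75 − (0.0591/2)(3.655) = +0.64 V.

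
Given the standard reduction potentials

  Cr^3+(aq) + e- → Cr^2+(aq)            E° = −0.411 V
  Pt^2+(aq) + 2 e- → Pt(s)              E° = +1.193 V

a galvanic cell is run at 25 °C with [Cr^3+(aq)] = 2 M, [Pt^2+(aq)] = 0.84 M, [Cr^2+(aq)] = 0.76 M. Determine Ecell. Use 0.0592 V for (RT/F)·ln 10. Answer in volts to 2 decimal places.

+1.58 V

Since E°(Pt²⁺/Pt) > E°(Cr³⁺/Cr²⁺), Pt²⁺/Pt serves as the cathode.
The standard potential is +1.193 − (−0.411) = +1.604 V and the balanced reaction transfers n = 2 electrons.
The balanced reaction is Pt^2+(aq) + 2 Cr^2+(aq) → Pt(s) + 2 Cr^3+(aq), so Q = [Cr^3+(aq)]^2 / ([Pt^2+(aq)]·[Cr^2+(aq)]^2) = 8.24 and log Q = 0.916.
E = E° − (0.0592/n)·log Q = +1.604 − (0.0592/2)(0.916) = +1.58 V.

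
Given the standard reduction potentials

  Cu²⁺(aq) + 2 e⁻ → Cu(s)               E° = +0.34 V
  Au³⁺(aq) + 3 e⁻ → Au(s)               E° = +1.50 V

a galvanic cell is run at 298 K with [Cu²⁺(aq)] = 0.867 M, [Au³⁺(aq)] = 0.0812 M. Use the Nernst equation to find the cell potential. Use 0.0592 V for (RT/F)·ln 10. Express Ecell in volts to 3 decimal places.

+1.140 V

Au³⁺/Au is reduced (cathode, E° = +1.50 V) and Cu²⁺/Cu is oxidized (anode).
E°cell = +1.50 − (+0.34) = +1.16 V, with n = 6 electrons transferred.
For the overall reaction 2 Au³⁺(aq) + 3 Cu(s) → 2 Au(s) + 3 Cu²⁺(aq), Q = [Cu²⁺(aq)]^3 / [Au³⁺(aq)]^2 = 98.8, giving log Q = 1.995.
E = E° − (0.0592/n)·log Q = +1.16 − (0.0592/6)(1.995) = +1.140 V.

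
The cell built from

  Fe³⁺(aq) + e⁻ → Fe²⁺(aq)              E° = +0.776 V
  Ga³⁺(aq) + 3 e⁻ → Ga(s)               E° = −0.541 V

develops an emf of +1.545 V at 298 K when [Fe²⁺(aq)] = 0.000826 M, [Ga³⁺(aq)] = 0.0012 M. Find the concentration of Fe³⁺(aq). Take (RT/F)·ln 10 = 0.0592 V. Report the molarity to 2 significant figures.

With Fe³⁺/Fe²⁺ at the cathode and Ga³⁺/Ga at the anode, E°cell = +0.776 − (−0.541) = +1.317 V (n = 3).
Since E = E° − (0.0592/n)·log Q, log Q = n(E° − E)/0.0592 = −11.554.
Balancing electrons gives 3 Fe³⁺(aq) + Ga(s) → 3 Fe²⁺(aq) + Ga³⁺(aq); thus Q = ([Fe²⁺(aq)]^3·[Ga³⁺(aq)]) / [Fe³⁺(aq)]^3.
Substituting the known concentrations and solving, log [Fe³⁺(aq)] = −0.205 and [Fe³⁺(aq)] = 0.62 M.

0.62 M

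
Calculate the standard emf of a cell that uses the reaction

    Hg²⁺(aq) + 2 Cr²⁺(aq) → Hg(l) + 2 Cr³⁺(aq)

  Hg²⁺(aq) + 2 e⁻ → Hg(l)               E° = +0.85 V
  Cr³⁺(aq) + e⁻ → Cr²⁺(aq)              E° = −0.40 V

+1.25 V

In the reaction as written, Hg²⁺(aq) is reduced (cathode) and Cr³⁺(aq) is produced by oxidation at the anode.
E°cell = E°(cathode) − E°(anode) = +0.85 − (−0.40) = +1.25 V.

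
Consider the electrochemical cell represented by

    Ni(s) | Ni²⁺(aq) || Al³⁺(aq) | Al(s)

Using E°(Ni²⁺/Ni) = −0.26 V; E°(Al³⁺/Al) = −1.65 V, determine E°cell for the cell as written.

By convention the left-hand electrode in cell notation is the anode (oxidation) and the right-hand electrode is the cathode (reduction).
E°cell = E°(right) − E°(left) = −1.65 − (−0.26) = −1.39 V.
The negative sign shows that, as written, the cell would require an external voltage to drive the reaction.

−1.39 V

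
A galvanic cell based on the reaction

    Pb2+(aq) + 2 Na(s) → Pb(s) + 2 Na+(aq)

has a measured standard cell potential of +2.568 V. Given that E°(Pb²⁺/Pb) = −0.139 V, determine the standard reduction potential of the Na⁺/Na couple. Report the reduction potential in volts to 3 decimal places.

−2.707 V

In the reaction as written the Pb²⁺/Pb couple is reduced (cathode) and Na⁺/Na is oxidized (anode), so E°cell = E°(Pb²⁺/Pb) − E°(Na⁺/Na).
E°(Na⁺/Na) = E°(cathode) − E°cell = −0.139 − (+2.568) = −2.707 V.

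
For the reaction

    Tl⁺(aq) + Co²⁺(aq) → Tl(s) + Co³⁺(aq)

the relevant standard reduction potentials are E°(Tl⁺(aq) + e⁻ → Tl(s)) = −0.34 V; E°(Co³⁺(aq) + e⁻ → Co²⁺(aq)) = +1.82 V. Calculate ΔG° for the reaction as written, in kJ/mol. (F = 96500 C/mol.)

+208 kJ/mol

In the reaction as written Tl⁺(aq) is reduced, so the Tl⁺/Tl couple is the cathode and Co³⁺/Co²⁺ is the anode.
E°cell = −0.34 − (+1.82) = −2.16 V; balancing electrons gives n = 1.
ΔG° = −nFE°cell = −(1)(96500)(−2.16) J/mol = +208 kJ/mol.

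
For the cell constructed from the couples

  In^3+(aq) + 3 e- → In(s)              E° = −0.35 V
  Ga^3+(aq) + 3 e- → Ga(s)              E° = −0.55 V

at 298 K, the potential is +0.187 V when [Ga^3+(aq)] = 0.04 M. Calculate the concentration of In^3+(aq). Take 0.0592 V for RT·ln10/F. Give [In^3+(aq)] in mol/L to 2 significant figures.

0.0088 M

With In³⁺/In at the cathode and Ga³⁺/Ga at the anode, E°cell = −0.35 − (−0.55) = +0.20 V (n = 3).
From the Nernst equation, log Q = n(E° − E)/0.0592 = 3·(+0.20 − (+0.187))/0.0592 = 0.659.
The balanced reaction is In^3+(aq) + Ga(s) → In(s) + Ga^3+(aq), so Q = [Ga^3+(aq)] / [In^3+(aq)].
Solving for the unknown gives log [In^3+(aq)] = −2.057, so [In^3+(aq)] ≈ 0.0088 M.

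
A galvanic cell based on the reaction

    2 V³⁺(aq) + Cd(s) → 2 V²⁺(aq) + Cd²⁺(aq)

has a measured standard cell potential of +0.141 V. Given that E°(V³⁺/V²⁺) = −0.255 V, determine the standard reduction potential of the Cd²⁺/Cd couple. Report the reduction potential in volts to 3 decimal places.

In the reaction as written the V³⁺/V²⁺ couple is reduced (cathode) and Cd²⁺/Cd is oxidized (anode), so E°cell = E°(V³⁺/V²⁺) − E°(Cd²⁺/Cd).
E°(Cd²⁺/Cd) = E°(cathode) − E°cell = −0.255 − (+0.141) = −0.396 V.

−0.396 V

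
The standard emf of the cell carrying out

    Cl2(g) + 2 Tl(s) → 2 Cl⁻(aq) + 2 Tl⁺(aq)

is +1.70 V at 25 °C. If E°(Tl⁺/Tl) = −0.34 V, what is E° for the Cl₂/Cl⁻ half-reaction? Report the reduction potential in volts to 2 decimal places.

+1.36 V

In the reaction as written the Cl₂/Cl⁻ couple is reduced (cathode) and Tl⁺/Tl is oxidized (anode), so E°cell = E°(Cl₂/Cl⁻) − E°(Tl⁺/Tl).
E°(Cl₂/Cl⁻) = E°cell + E°(anode) = +1.70 + (−0.34) = +1.36 V.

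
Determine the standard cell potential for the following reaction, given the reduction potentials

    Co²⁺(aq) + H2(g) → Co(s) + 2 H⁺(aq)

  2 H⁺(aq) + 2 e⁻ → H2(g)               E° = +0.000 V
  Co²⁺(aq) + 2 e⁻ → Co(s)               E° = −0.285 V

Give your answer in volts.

−0.285 V

Co²⁺(aq) gains electrons, so the Co²⁺/Co couple is the cathode; the 2H⁺/H₂ couple is the anode.
E°cell = E°(cathode) − E°(anode) = −0.285 − (+0.000) = −0.285 V.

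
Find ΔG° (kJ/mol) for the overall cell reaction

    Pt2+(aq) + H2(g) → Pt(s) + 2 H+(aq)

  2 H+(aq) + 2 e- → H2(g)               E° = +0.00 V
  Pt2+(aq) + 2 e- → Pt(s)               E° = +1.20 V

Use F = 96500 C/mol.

−232 kJ/mol

In the reaction as written Pt2+(aq) is reduced, so the Pt²⁺/Pt couple is the cathode and 2H⁺/H₂ is the anode.
E°cell = +1.20 − (+0.00) = +1.20 V; balancing electrons gives n = 2.
ΔG° = −nFE°cell = −(2)(96500)(+1.20) J/mol = −232 kJ/mol.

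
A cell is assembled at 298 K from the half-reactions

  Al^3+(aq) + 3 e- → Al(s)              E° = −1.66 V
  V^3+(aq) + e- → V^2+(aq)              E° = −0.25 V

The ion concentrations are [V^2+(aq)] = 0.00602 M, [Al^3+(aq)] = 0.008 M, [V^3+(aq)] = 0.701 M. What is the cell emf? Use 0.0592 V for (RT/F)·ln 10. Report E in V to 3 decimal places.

+1.574 V

V³⁺/V²⁺ is reduced (cathode, E° = −0.25 V) and Al³⁺/Al is oxidized (anode).
The standard potential is −0.25 − (−1.66) = +1.41 V and the balanced reaction transfers n = 3 electrons.
Balancing gives 3 V^3+(aq) + Al(s) → 3 V^2+(aq) + Al^3+(aq); hence Q = ([V^2+(aq)]^3·[Al^3+(aq)]) / [V^3+(aq)]^3 = 5.07×10^−9 (log Q = −8.295).
E = E° − (0.0592/n)·log Q = +1.41 − (0.0592/3)(−8.295) = +1.574 V.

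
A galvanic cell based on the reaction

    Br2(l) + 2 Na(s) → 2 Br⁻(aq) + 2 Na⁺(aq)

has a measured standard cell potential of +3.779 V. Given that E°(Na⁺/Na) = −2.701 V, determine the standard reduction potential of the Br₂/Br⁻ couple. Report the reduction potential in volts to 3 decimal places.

In the reaction as written the Br₂/Br⁻ couple is reduced (cathode) and Na⁺/Na is oxidized (anode), so E°cell = E°(Br₂/Br⁻) − E°(Na⁺/Na).
E°(Br₂/Br⁻) = E°cell + E°(anode) = +3.779 + (−2.701) = +1.078 V.

+1.078 V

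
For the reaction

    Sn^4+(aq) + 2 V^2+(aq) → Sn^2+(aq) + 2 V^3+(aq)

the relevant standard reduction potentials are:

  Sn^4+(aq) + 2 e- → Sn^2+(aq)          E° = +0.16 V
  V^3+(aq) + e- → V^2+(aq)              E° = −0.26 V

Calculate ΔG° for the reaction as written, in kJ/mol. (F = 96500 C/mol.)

In the reaction as written Sn^4+(aq) is reduced, so the Sn⁴⁺/Sn²⁺ couple is the cathode and V³⁺/V²⁺ is the anode.
E°cell = +0.16 − (−0.26) = +0.42 V; balancing electrons gives n = 2.
ΔG° = −nFE°cell = −(2)(96500)(+0.42) J/mol = −81.1 kJ/mol.

−81.1 kJ/mol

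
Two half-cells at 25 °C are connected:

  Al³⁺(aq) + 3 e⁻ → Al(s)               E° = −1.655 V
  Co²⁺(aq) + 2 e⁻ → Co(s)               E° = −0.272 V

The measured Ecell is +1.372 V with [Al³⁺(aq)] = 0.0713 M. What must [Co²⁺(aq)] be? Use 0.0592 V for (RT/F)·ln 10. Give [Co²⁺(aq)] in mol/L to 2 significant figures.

0.073 M

The Co²⁺/Co couple has the larger reduction potential, so it is the cathode: E°cell = −0.272 − (−1.655) = +1.383 V and n = 6.
Rearranging E = E° − (0.0592/n)·log Q gives log Q = 6(+1.383 − (+1.372))/0.0592 = 1.115.
For 3 Co²⁺(aq) + 2 Al(s) → 3 Co(s) + 2 Al³⁺(aq), the reaction quotient is Q = [Al³⁺(aq)]^2 / [Co²⁺(aq)]^3.
Solving for the unknown gives log [Co²⁺(aq)] = −1.136, so [Co²⁺(aq)] ≈ 0.073 M.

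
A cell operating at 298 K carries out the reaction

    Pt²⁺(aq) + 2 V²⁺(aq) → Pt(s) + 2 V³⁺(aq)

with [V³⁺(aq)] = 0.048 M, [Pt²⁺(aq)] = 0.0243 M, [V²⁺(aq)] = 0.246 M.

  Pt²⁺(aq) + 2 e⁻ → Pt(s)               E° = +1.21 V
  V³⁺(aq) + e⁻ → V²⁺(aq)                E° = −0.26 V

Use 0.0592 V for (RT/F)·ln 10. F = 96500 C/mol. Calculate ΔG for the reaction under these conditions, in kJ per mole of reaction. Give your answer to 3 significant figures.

The standard cell potential is +1.21 − (−0.26) = +1.47 V, with n = 2 electrons in the balanced equation.
Q = [V³⁺(aq)]^2 / ([Pt²⁺(aq)]·[V²⁺(aq)]^2) = 1.57, so log Q = 0.195 and E = +1.47 − (0.0592/2)(0.195) = +1.4642 V.
ΔG = −nFE = −(2)(96500)(+1.4642) J/mol = −283 kJ/mol.

−283 kJ/mol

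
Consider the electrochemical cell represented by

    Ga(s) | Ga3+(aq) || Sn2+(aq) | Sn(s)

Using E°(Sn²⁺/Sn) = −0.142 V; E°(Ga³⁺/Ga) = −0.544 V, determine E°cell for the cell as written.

By convention the left-hand electrode in cell notation is the anode (oxidation) and the right-hand electrode is the cathode (reduction).
E°cell = E°(right) − E°(left) = −0.142 − (−0.544) = +0.402 V.

+0.402 V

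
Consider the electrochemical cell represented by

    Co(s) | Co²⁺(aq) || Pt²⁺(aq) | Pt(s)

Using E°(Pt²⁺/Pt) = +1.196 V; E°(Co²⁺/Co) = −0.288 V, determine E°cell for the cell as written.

By convention the left-hand electrode in cell notation is the anode (oxidation) and the right-hand electrode is the cathode (reduction).
E°cell = E°(right) − E°(left) = +1.196 − (−0.288) = +1.484 V.

+1.484 V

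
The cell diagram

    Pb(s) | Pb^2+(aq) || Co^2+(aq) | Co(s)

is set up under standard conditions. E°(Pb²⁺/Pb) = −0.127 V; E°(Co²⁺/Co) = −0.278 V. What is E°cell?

−0.151 V

By convention the left-hand electrode in cell notation is the anode (oxidation) and the right-hand electrode is the cathode (reduction).
E°cell = E°(right) − E°(left) = −0.278 − (−0.127) = −0.151 V.
The negative sign shows that, as written, the cell would require an external voltage to drive the reaction.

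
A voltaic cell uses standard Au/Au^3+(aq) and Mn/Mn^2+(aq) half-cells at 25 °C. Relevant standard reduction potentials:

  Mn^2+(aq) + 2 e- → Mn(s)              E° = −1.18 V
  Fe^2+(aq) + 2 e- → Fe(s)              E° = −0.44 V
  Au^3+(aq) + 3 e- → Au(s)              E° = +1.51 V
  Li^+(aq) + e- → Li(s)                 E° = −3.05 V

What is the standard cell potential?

Of the two couples in this cell, the one with the more positive reduction potential is reduced at the cathode: here that is Au³⁺/Au (+1.51 V); Mn²⁺/Mn (−1.18 V) is the anode.
E°cell = E°(cathode) − E°(anode) = +1.51 − (−1.18) = +2.69 V.

+2.69 V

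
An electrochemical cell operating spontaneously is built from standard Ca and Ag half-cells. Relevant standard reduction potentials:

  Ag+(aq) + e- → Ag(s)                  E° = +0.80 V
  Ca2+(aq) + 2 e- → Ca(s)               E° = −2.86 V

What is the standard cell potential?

Of the two couples in this cell, the one with the more positive reduction potential is reduced at the cathode: here that is Ag⁺/Ag (+0.80 V); Ca²⁺/Ca (−2.86 V) is the anode.
E°cell = E°(cathode) − E°(anode) = +0.80 − (−2.86) = +3.66 V.

+3.66 V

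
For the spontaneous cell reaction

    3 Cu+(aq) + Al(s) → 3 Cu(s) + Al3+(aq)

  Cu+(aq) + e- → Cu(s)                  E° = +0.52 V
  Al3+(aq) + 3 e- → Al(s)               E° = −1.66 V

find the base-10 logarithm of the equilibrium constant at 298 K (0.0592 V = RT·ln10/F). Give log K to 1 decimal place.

log K = 110.5

The Cu⁺/Cu couple is reduced (cathode); E°cell = +0.52 − (−1.66) = +2.18 V with n = 3.
At equilibrium E = 0, so log K = nE°cell / 0.0592 = (3)(+2.18) / 0.0592 = 110.5.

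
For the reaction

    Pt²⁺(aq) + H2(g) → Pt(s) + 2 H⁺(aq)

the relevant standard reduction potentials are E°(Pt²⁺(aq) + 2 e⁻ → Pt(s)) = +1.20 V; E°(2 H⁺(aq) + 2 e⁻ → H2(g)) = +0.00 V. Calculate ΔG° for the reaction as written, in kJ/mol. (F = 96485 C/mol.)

−232 kJ/mol

In the reaction as written Pt²⁺(aq) is reduced, so the Pt²⁺/Pt couple is the cathode and 2H⁺/H₂ is the anode.
E°cell = +1.20 − (+0.00) = +1.20 V; balancing electrons gives n = 2.
ΔG° = −nFE°cell = −(2)(96485)(+1.20) J/mol = −232 kJ/mol.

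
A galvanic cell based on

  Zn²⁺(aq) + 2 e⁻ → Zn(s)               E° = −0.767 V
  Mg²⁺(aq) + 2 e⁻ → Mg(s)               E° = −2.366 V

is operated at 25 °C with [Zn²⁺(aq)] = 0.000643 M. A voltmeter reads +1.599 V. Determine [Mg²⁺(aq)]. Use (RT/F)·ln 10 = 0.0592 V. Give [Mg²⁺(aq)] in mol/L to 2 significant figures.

Zn²⁺/Zn is the cathode (higher E°); E°cell = −0.767 − (−2.366) = +1.599 V with n = 2.
From the Nernst equation, log Q = n(E° − E)/0.0592 = 2·(+1.599 − (+1.599))/0.0592 = 0.000.
Balancing electrons gives Zn²⁺(aq) + Mg(s) → Zn(s) + Mg²⁺(aq); thus Q = [Mg²⁺(aq)] / [Zn²⁺(aq)].
Substituting the known concentrations and solving, log [Mg²⁺(aq)] = −3.192 and [Mg²⁺(aq)] = 0.00064 M.

0.00064 M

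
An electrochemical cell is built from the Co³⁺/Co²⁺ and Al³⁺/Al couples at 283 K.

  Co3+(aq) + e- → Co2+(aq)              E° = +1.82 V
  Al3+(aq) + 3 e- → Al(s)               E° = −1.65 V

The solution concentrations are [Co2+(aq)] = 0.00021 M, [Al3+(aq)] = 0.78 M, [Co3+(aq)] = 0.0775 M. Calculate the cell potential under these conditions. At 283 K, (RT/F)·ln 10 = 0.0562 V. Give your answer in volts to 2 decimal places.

Since E°(Co³⁺/Co²⁺) > E°(Al³⁺/Al), Co³⁺/Co²⁺ serves as the cathode.
E°cell = E°cat − E°an = +1.82 − (−1.65) = +3.47 V; n = 3.
Balancing gives 3 Co3+(aq) + Al(s) → 3 Co2+(aq) + Al3+(aq); hence Q = ([Co2+(aq)]^3·[Al3+(aq)]) / [Co3+(aq)]^3 = 1.55×10^−8 (log Q = −7.809).
By the Nernst equation, E = +3.47 − (0.0562/3)·(−7.809) = +3.62 V.

+3.62 V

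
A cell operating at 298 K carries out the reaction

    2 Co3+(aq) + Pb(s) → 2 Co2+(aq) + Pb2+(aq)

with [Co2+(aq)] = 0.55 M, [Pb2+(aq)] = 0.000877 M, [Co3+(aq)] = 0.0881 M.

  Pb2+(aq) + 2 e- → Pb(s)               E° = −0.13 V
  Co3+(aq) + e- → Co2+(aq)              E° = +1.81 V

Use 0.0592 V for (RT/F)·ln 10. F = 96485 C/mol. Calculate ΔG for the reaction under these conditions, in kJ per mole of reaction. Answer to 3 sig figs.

With Co³⁺/Co²⁺ reduced at the cathode, E°cell = +1.81 − (−0.13) = +1.94 V and n = 2.
The reaction quotient is ([Co2+(aq)]^2·[Pb2+(aq)]) / [Co3+(aq)]^2 = 0.0342; by Nernst, E = +1.94 − (0.0592/2)(−1.466) = +1.9834 V.
Finally ΔG = −nFE = −(2)(96485 C/mol)(+1.9834 V) = −383 kJ/mol.

−383 kJ/mol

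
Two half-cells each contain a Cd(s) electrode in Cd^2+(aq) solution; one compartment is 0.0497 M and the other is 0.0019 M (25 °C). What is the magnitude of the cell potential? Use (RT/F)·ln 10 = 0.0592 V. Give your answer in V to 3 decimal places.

0.042 V

For a concentration cell E°cell = 0, since both electrodes use the same couple.
The compartment with the higher Cd^2+(aq) concentration (0.0497 M) acts as the cathode; ions are reduced there and produced at the dilute (0.0019 M) anode.
With n = 2, Ecell = −(0.0592/2)·log([dilute]/[conc]) = −(0.0592/2)·log(0.0019/0.0497) = +0.042 V.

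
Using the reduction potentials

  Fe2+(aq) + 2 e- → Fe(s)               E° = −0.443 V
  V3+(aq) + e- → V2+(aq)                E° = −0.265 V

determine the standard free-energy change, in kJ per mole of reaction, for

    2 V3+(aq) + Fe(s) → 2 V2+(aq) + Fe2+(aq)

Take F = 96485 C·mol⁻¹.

In the reaction as written V3+(aq) is reduced, so the V³⁺/V²⁺ couple is the cathode and Fe²⁺/Fe is the anode.
E°cell = −0.265 − (−0.443) = +0.178 V; balancing electrons gives n = 2.
ΔG° = −nFE°cell = −(2)(96485)(+0.178) J/mol = −34.3 kJ/mol.

−34.3 kJ/mol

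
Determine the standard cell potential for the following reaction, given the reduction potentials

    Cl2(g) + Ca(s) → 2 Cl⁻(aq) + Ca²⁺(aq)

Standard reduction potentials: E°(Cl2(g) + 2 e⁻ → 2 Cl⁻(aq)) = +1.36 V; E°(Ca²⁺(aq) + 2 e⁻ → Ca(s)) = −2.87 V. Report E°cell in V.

In the reaction as written, Cl2(g) is reduced (cathode) and Ca²⁺(aq) is produced by oxidation at the anode.
E°cell = E°(cathode) − E°(anode) = +1.36 − (−2.87) = +4.23 V.

+4.23 V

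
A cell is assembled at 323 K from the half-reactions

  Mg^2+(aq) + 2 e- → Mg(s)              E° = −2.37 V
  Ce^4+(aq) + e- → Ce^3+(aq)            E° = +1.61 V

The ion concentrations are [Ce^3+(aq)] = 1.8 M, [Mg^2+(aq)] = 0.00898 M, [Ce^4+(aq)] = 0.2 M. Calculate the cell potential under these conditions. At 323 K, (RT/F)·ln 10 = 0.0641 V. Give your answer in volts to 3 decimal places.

+3.984 V

Ce⁴⁺/Ce³⁺ is reduced (cathode, E° = +1.61 V) and Mg²⁺/Mg is oxidized (anode).
The standard potential is +1.61 − (−2.37) = +3.98 V and the balanced reaction transfers n = 2 electrons.
The balanced reaction is 2 Ce^4+(aq) + Mg(s) → 2 Ce^3+(aq) + Mg^2+(aq), so Q = ([Ce^3+(aq)]^2·[Mg^2+(aq)]) / [Ce^4+(aq)]^2 = 0.727 and log Q = −0.138.
E = E° − (0.0641/n)·log Q = +3.98 − (0.0641/2)(−0.138) = +3.984 V.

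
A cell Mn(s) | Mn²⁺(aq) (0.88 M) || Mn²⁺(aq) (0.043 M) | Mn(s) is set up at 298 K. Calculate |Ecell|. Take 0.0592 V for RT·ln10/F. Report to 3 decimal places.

For a concentration cell E°cell = 0, since both electrodes use the same couple.
The compartment with the higher Mn²⁺(aq) concentration (0.88 M) acts as the cathode; ions are reduced there and produced at the dilute (0.043 M) anode.
With n = 2, Ecell = −(0.0592/2)·log([dilute]/[conc]) = −(0.0592/2)·log(0.043/0.88) = +0.039 V.

0.039 V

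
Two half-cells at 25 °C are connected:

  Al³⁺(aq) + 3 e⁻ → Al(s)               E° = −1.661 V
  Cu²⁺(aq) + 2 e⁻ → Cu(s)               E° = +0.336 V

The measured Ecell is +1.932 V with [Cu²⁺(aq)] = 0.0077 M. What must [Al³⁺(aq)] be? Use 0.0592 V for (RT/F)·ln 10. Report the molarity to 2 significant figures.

1.3 M

With Cu²⁺/Cu at the cathode and Al³⁺/Al at the anode, E°cell = +0.336 − (−1.661) = +1.997 V (n = 6).
From the Nernst equation, log Q = n(E° − E)/0.0592 = 6·(+1.997 − (+1.932))/0.0592 = 6.588.
Balancing electrons gives 3 Cu²⁺(aq) + 2 Al(s) → 3 Cu(s) + 2 Al³⁺(aq); thus Q = [Al³⁺(aq)]^2 / [Cu²⁺(aq)]^3.
Substituting the known concentrations and solving, log [Al³⁺(aq)] = 0.124 and [Al³⁺(aq)] = 1.3 M.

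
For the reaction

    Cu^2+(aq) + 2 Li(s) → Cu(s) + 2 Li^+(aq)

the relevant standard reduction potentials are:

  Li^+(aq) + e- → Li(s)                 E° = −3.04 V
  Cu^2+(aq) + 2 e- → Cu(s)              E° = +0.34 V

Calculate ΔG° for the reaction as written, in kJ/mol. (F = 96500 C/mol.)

−652 kJ/mol

In the reaction as written Cu^2+(aq) is reduced, so the Cu²⁺/Cu couple is the cathode and Li⁺/Li is the anode.
E°cell = +0.34 − (−3.04) = +3.38 V; balancing electrons gives n = 2.
ΔG° = −nFE°cell = −(2)(96500)(+3.38) J/mol = −652 kJ/mol.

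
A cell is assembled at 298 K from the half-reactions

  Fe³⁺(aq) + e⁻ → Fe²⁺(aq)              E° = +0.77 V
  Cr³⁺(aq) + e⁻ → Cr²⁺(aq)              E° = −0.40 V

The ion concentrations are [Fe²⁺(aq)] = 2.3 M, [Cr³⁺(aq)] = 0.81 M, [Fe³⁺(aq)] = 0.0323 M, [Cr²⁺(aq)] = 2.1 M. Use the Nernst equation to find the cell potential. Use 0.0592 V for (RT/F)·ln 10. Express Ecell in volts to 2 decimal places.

The Fe³⁺/Fe²⁺ couple has the more positive E°, so it is the cathode; Cr³⁺/Cr²⁺ is the anode.
The standard potential is +0.77 − (−0.40) = +1.17 V and the balanced reaction transfers n = 1 electron.
For the overall reaction Fe³⁺(aq) + Cr²⁺(aq) → Fe²⁺(aq) + Cr³⁺(aq), Q = ([Fe²⁺(aq)]·[Cr³⁺(aq)]) / ([Fe³⁺(aq)]·[Cr²⁺(aq)]) = 27.5, giving log Q = 1.439.
By the Nernst equation, E = +1.17 − (0.0592/1)·(1.439) = +1.08 V.

+1.08 V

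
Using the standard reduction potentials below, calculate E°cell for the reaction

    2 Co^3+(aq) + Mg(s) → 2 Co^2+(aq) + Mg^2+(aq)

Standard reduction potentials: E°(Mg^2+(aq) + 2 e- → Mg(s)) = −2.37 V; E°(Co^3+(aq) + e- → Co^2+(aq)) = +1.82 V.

In the reaction as written, Co^3+(aq) is reduced (cathode) and Mg^2+(aq) is produced by oxidation at the anode.
E°cell = E°(cathode) − E°(anode) = +1.82 − (−2.37) = +4.19 V.

+4.19 V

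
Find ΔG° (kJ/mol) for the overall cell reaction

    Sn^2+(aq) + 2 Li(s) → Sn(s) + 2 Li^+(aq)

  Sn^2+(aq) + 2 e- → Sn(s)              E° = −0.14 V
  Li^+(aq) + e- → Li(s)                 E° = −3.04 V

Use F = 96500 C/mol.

In the reaction as written Sn^2+(aq) is reduced, so the Sn²⁺/Sn couple is the cathode and Li⁺/Li is the anode.
E°cell = −0.14 − (−3.04) = +2.90 V; balancing electrons gives n = 2.
ΔG° = −nFE°cell = −(2)(96500)(+2.90) J/mol = −560 kJ/mol.

−560 kJ/mol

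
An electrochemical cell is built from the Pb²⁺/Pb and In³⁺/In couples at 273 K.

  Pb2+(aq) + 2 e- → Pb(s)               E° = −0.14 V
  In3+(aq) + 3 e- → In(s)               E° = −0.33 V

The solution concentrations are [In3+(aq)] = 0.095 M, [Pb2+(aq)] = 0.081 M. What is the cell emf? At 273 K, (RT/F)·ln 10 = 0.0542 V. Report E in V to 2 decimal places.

Since E°(Pb²⁺/Pb) > E°(In³⁺/In), Pb²⁺/Pb serves as the cathode.
E°cell = −0.14 − (−0.33) = +0.19 V, with n = 6 electrons transferred.
The balanced reaction is 3 Pb2+(aq) + 2 In(s) → 3 Pb(s) + 2 In3+(aq), so Q = [In3+(aq)]^2 / [Pb2+(aq)]^3 = 17 and log Q = 1.230.
E = E° − (0.0542/n)·log Q = +0.19 − (0.0542/6)(1.230) = +0.18 V.

+0.18 V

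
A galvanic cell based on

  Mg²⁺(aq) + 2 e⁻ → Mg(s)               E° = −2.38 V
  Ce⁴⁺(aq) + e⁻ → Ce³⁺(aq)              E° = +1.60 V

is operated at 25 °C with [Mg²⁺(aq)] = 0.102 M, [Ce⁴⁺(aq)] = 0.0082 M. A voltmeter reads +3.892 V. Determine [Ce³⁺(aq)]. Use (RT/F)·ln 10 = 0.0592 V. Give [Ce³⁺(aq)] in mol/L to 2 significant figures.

0.79 M

Ce⁴⁺/Ce³⁺ is the cathode (higher E°); E°cell = +1.60 − (−2.38) = +3.98 V with n = 2.
From the Nernst equation, log Q = n(E° − E)/0.0592 = 2·(+3.98 − (+3.892))/0.0592 = 2.973.
Balancing electrons gives 2 Ce⁴⁺(aq) + Mg(s) → 2 Ce³⁺(aq) + Mg²⁺(aq); thus Q = ([Ce³⁺(aq)]^2·[Mg²⁺(aq)]) / [Ce⁴⁺(aq)]^2.
Solving for the unknown gives log [Ce³⁺(aq)] = −0.104, so [Ce³⁺(aq)] ≈ 0.79 M.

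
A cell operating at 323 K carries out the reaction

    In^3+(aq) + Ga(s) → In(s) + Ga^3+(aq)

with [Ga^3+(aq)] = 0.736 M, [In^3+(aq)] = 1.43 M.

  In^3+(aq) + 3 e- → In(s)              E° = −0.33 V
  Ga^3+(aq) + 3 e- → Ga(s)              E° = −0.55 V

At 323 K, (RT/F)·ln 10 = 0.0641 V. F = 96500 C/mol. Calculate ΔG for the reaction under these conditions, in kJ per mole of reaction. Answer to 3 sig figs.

−65.5 kJ/mol

E°cell = −0.33 − (−0.55) = +0.22 V; the balanced reaction transfers n = 3 electrons.
Here Q = [Ga^3+(aq)] / [In^3+(aq)] = 0.515 (log Q = −0.288), giving E = +0.22 − (0.0641/3)·(−0.288) = +0.2262 V.
Finally ΔG = −nFE = −(3)(96500 C/mol)(+0.2262 V) = −65.5 kJ/mol.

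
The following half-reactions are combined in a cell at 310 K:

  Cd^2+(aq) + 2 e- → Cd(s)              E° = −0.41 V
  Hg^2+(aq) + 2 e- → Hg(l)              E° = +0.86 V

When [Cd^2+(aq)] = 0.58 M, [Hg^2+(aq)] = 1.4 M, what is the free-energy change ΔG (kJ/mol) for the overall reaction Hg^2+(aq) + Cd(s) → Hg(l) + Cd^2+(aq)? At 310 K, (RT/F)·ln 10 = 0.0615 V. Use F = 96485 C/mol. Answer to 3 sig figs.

With Hg²⁺/Hg reduced at the cathode, E°cell = +0.86 − (−0.41) = +1.27 V and n = 2.
Q = [Cd^2+(aq)] / [Hg^2+(aq)] = 0.414, so log Q = −0.383 and E = +1.27 − (0.0615/2)(−0.383) = +1.2818 V.
Then ΔG = −nFE = −2 × 96485 × +1.2818 J/mol = −247 kJ/mol.

−247 kJ/mol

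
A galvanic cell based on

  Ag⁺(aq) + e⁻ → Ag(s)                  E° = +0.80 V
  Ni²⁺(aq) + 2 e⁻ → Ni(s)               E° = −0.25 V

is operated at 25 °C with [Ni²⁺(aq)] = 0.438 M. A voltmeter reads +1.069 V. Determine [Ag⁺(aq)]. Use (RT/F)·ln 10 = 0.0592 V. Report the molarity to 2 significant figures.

1.4 M

Ag⁺/Ag is the cathode (higher E°); E°cell = +0.80 − (−0.25) = +1.05 V with n = 2.
Rearranging E = E° − (0.0592/n)·log Q gives log Q = 2(+1.05 − (+1.069))/0.0592 = −0.642.
The balanced reaction is 2 Ag⁺(aq) + Ni(s) → 2 Ag(s) + Ni²⁺(aq), so Q = [Ni²⁺(aq)] / [Ag⁺(aq)]^2.
Substituting the known concentrations and solving, log [Ag⁺(aq)] = 0.142 and [Ag⁺(aq)] = 1.4 M.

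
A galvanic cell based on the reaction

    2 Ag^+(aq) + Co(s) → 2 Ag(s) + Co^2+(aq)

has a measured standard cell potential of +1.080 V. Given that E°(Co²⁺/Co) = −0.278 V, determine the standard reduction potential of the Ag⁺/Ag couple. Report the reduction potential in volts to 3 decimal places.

+0.802 V

In the reaction as written the Ag⁺/Ag couple is reduced (cathode) and Co²⁺/Co is oxidized (anode), so E°cell = E°(Ag⁺/Ag) − E°(Co²⁺/Co).
E°(Ag⁺/Ag) = E°cell + E°(anode) = +1.080 + (−0.278) = +0.802 V.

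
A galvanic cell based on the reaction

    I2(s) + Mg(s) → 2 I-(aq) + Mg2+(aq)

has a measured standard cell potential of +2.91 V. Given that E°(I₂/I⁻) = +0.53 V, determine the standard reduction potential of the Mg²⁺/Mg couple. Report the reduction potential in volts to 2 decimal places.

In the reaction as written the I₂/I⁻ couple is reduced (cathode) and Mg²⁺/Mg is oxidized (anode), so E°cell = E°(I₂/I⁻) − E°(Mg²⁺/Mg).
E°(Mg²⁺/Mg) = E°(cathode) − E°cell = +0.53 − (+2.91) = −2.38 V.

−2.38 V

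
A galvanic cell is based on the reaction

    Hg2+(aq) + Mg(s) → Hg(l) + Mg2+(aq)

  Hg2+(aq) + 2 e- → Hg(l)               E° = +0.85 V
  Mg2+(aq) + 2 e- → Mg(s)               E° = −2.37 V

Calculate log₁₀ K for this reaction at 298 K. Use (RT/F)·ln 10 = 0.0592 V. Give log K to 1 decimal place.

log K = 108.8

The Hg²⁺/Hg couple is reduced (cathode); E°cell = +0.85 − (−2.37) = +3.22 V with n = 2.
At equilibrium E = 0, so log K = nE°cell / 0.0592 = (2)(+3.22) / 0.0592 = 108.8.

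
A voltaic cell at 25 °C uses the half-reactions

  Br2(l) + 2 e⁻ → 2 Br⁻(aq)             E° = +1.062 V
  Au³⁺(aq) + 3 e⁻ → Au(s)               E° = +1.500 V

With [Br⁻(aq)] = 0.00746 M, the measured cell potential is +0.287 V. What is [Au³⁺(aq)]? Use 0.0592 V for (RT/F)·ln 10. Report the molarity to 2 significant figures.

Au³⁺/Au is the cathode (higher E°); E°cell = +1.500 − (+1.062) = +0.438 V with n = 6.
From the Nernst equation, log Q = n(E° − E)/0.0592 = 6·(+0.438 − (+0.287))/0.0592 = 15.304.
The balanced reaction is 2 Au³⁺(aq) + 6 Br⁻(aq) → 2 Au(s) + 3 Br2(l), so Q = 1 / ([Au³⁺(aq)]^2·[Br⁻(aq)]^6).
Isolating [Au³⁺(aq)] in Q = 10^{15.304} yields log [Au³⁺(aq)] = −1.270, i.e. 0.054 M.

0.054 M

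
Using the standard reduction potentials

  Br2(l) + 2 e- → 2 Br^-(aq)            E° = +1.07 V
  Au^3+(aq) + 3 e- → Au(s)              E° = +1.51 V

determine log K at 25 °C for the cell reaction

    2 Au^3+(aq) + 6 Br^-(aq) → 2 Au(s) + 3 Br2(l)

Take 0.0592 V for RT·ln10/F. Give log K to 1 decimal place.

log K = 44.6

The Au³⁺/Au couple is reduced (cathode); E°cell = +1.51 − (+1.07) = +0.44 V with n = 6.
At equilibrium E = 0, so log K = nE°cell / 0.0592 = (6)(+0.44) / 0.0592 = 44.6.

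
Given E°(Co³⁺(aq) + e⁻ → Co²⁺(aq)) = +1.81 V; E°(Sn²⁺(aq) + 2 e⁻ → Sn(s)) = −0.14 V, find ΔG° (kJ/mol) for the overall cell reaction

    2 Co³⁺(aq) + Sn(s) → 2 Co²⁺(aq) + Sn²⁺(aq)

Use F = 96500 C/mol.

In the reaction as written Co³⁺(aq) is reduced, so the Co³⁺/Co²⁺ couple is the cathode and Sn²⁺/Sn is the anode.
E°cell = +1.81 − (−0.14) = +1.95 V; balancing electrons gives n = 2.
ΔG° = −nFE°cell = −(2)(96500)(+1.95) J/mol = −376 kJ/mol.

−376 kJ/mol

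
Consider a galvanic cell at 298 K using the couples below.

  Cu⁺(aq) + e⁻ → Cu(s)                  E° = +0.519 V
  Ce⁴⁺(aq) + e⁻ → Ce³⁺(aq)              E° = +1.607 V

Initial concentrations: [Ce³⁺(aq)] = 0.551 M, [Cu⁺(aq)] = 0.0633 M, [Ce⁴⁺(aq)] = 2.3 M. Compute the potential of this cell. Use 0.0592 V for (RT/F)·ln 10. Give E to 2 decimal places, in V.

+1.20 V

Ce⁴⁺/Ce³⁺ is reduced (cathode, E° = +1.607 V) and Cu⁺/Cu is oxidized (anode).
The standard potential is +1.607 − (+0.519) = +1.088 V and the balanced reaction transfers n = 1 electron.
For the overall reaction Ce⁴⁺(aq) + Cu(s) → Ce³⁺(aq) + Cu⁺(aq), Q = ([Ce³⁺(aq)]·[Cu⁺(aq)]) / [Ce⁴⁺(aq)] = 0.0152, giving log Q = −1.819.
Applying E = E° − (RT ln10/nF)·log Q gives +1.088 − (0.0592/1)(−1.819) = +1.20 V.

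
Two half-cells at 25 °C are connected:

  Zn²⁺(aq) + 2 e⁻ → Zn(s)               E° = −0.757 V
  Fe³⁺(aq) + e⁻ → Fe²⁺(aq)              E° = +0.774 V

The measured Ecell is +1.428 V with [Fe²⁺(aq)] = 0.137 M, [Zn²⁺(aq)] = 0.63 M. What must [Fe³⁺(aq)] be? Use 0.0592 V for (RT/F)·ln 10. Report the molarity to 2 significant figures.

0.0020 M

With Fe³⁺/Fe²⁺ at the cathode and Zn²⁺/Zn at the anode, E°cell = +0.774 − (−0.757) = +1.531 V (n = 2).
From the Nernst equation, log Q = n(E° − E)/0.0592 = 2·(+1.531 − (+1.428))/0.0592 = 3.480.
For 2 Fe³⁺(aq) + Zn(s) → 2 Fe²⁺(aq) + Zn²⁺(aq), the reaction quotient is Q = ([Fe²⁺(aq)]^2·[Zn²⁺(aq)]) / [Fe³⁺(aq)]^2.
Isolating [Fe³⁺(aq)] in Q = 10^{3.480} yields log [Fe³⁺(aq)] = −2.704, i.e. 0.0020 M.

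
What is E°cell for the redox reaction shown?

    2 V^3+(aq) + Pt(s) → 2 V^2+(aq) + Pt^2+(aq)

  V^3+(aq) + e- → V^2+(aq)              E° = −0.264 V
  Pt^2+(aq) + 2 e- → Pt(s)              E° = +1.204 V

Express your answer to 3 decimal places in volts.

V^3+(aq) gains electrons, so the V³⁺/V²⁺ couple is the cathode; the Pt²⁺/Pt couple is the anode.
E°cell = E°(cathode) − E°(anode) = −0.264 − (+1.204) = −1.468 V.

−1.468 V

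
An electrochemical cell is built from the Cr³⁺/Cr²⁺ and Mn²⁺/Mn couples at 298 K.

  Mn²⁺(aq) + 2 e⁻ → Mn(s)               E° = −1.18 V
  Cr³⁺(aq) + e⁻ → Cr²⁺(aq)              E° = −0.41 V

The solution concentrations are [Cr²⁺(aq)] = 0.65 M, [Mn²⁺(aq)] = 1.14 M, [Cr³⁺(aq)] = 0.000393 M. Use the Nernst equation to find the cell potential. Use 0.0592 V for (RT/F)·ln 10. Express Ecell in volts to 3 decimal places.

+0.578 V

The Cr³⁺/Cr²⁺ couple has the more positive E°, so it is the cathode; Mn²⁺/Mn is the anode.
The standard potential is −0.41 − (−1.18) = +0.77 V and the balanced reaction transfers n = 2 electrons.
Balancing gives 2 Cr³⁺(aq) + Mn(s) → 2 Cr²⁺(aq) + Mn²⁺(aq); hence Q = ([Cr²⁺(aq)]^2·[Mn²⁺(aq)]) / [Cr³⁺(aq)]^2 = 3.12×10^6 (log Q = 6.494).
Applying E = E° − (RT ln10/nF)·log Q gives +0.77 − (0.0592/2)(6.494) = +0.578 V.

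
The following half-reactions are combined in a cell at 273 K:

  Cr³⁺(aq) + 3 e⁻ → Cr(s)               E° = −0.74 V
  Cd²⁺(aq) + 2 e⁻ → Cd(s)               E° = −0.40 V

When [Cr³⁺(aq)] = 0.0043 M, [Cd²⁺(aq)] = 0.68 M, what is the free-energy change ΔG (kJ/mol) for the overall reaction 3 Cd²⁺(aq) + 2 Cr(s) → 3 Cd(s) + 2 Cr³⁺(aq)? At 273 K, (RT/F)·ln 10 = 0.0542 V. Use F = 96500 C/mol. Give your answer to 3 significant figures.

−219 kJ/mol

The standard cell potential is −0.40 − (−0.74) = +0.34 V, with n = 6 electrons in the balanced equation.
Q = [Cr³⁺(aq)]^2 / [Cd²⁺(aq)]^3 = 5.88×10^−5, so log Q = −4.231 and E = +0.34 − (0.0542/6)(−4.231) = +0.3782 V.
Then ΔG = −nFE = −6 × 96500 × +0.3782 J/mol = −219 kJ/mol.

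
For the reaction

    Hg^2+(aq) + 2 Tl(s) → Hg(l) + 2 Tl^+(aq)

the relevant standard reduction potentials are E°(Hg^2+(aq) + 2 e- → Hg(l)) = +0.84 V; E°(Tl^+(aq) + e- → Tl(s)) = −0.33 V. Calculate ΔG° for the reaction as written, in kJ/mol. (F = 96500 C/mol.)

−226 kJ/mol

In the reaction as written Hg^2+(aq) is reduced, so the Hg²⁺/Hg couple is the cathode and Tl⁺/Tl is the anode.
E°cell = +0.84 − (−0.33) = +1.17 V; balancing electrons gives n = 2.
ΔG° = −nFE°cell = −(2)(96500)(+1.17) J/mol = −226 kJ/mol.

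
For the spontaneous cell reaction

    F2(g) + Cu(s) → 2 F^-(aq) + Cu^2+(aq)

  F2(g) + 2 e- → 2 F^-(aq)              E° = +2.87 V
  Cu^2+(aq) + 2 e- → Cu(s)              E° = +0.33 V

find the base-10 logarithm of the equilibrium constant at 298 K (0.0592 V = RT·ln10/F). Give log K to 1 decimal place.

The F₂/F⁻ couple is reduced (cathode); E°cell = +2.87 − (+0.33) = +2.54 V with n = 2.
At equilibrium E = 0, so log K = nE°cell / 0.0592 = (2)(+2.54) / 0.0592 = 85.8.

log K = 85.8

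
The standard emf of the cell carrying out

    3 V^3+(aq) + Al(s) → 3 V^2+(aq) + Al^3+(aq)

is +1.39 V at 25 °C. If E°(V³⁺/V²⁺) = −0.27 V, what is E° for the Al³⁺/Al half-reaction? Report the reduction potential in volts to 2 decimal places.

−1.66 V

In the reaction as written the V³⁺/V²⁺ couple is reduced (cathode) and Al³⁺/Al is oxidized (anode), so E°cell = E°(V³⁺/V²⁺) − E°(Al³⁺/Al).
E°(Al³⁺/Al) = E°(cathode) − E°cell = −0.27 − (+1.39) = −1.66 V.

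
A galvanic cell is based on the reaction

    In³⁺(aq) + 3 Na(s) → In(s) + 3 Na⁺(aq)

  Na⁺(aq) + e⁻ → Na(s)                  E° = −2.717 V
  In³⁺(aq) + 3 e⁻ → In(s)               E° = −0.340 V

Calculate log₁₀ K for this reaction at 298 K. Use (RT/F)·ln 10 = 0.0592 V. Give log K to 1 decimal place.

log K = 120.5

The In³⁺/In couple is reduced (cathode); E°cell = −0.340 − (−2.717) = +2.377 V with n = 3.
At equilibrium E = 0, so log K = nE°cell / 0.0592 = (3)(+2.377) / 0.0592 = 120.5.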